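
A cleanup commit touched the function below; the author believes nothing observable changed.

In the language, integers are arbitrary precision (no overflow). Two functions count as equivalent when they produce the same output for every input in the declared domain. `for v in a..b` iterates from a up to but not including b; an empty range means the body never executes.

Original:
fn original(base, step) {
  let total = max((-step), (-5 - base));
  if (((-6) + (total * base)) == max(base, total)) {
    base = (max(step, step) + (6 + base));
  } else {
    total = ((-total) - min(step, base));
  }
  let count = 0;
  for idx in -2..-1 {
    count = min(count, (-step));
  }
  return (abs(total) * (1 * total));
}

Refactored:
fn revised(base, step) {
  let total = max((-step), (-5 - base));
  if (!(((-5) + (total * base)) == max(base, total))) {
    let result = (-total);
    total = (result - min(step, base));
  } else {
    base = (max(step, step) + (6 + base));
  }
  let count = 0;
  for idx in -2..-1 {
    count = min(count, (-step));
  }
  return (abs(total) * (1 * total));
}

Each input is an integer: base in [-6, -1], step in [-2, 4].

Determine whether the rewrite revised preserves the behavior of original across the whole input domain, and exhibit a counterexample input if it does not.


Run the pair on base=-4, step=1.
original: total=-1, then (((-6) + (total * base)) == max(base, total)) is false, then total=5, then count=0, then (idx=-2), then count=-1, then returns 25
revised: total=-1, then (!(((-5) + (total * base)) == max(base, total))) is false, then base=3, then count=0, then (idx=-2), then count=-1, then returns -1
25 vs -1 — the two versions disagree here.
verdict: not equivalent; witness: base=-4, step=1


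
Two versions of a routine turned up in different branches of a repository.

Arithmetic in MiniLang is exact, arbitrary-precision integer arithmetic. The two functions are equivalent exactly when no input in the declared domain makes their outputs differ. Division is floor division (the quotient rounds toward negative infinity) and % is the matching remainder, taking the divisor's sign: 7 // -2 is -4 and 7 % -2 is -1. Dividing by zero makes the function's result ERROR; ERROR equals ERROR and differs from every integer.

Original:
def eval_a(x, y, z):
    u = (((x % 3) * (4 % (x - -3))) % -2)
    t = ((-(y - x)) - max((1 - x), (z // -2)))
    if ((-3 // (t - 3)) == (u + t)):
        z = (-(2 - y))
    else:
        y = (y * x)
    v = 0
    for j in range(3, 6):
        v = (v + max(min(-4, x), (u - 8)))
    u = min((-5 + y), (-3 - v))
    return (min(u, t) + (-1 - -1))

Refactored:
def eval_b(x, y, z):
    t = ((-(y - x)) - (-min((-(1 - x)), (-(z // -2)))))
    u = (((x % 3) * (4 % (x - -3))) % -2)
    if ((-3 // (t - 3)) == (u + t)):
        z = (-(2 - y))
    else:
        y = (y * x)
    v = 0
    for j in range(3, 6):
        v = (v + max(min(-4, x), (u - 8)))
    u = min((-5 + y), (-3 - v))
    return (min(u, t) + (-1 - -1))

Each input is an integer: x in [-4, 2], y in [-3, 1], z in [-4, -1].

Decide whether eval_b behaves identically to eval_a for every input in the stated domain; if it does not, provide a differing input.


Side by side, the visible changes include: min/max/abs usage differs.
As a probe, take x=2, y=-2, z=-1: eval_a runs u = 0; t = 4; ((-3 // (t - 3)) == (u + t)) -> false; y = -4; v = 0; [j=3]; v = -4; [j=4]; v = -8; [j=5]; v = -12; u = -9; return -9; eval_b runs t = 4; u = 0; ((-3 // (t - 3)) == (u + t)) -> false; y = -4; v = 0; [j=3]; v = -4; [j=4]; v = -8; [j=5]; v = -12; u = -9; return -9; both end at -9.
Checked all 140 inputs in the declared domain: the outputs agree on every one.
verdict: equivalent


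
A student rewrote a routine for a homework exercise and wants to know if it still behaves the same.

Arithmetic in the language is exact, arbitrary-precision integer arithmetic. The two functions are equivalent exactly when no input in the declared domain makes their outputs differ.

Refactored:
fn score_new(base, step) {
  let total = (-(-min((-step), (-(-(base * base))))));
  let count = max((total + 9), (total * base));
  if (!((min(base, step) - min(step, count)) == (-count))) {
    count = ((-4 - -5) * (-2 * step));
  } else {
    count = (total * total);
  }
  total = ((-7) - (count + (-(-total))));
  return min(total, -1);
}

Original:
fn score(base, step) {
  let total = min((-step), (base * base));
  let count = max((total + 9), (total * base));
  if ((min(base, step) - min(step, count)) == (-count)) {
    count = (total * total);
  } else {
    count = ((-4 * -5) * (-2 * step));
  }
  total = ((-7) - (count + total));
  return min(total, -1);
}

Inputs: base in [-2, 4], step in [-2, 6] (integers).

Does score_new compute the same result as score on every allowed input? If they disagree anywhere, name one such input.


Run the pair on base=-2, step=-2.
score: total=2, then count=11, then ((min(base, step) - min(step, count)) == (-count)) is false, then count=80, then total=-89, then returns -89
score_new: total=2, then count=11, then (!((min(base, step) - min(step, count)) == (-count))) is true, then count=4, then total=-13, then returns -13
-89 and -13 differ, so these are not the same function on this domain.
verdict: not equivalent; witness: base=-2, step=-2


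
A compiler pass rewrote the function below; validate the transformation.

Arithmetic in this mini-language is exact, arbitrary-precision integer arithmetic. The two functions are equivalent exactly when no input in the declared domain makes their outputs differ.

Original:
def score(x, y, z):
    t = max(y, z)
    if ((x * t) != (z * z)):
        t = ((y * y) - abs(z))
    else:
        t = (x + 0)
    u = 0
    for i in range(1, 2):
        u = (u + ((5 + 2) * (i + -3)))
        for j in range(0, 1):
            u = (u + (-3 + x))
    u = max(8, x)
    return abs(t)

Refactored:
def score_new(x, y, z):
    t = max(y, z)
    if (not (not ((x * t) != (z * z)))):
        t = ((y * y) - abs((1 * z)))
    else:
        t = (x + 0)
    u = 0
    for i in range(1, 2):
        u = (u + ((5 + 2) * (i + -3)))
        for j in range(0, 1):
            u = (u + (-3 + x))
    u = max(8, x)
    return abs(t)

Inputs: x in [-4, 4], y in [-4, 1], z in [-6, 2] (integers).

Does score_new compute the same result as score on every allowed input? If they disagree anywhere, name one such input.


Comparing the listings, the differences include: arithmetic usage differs, constant usage differs, boolean connective usage differs.
Spot check at x=2, y=-4, z=1 — score: t = 1; ((x * t) != (z * z)) -> true; t = 15; u = 0; [i=1]; u = -14; [j=0]; u = -15; u = 8; return 15. score_new: t = 1; (not (not ((x * t) != (z * z)))) -> true; t = 15; u = 0; [i=1]; u = -14; [j=0]; u = -15; u = 8; return 15. Both give 15.
Across all 486 domain points the two functions coincide.
verdict: equivalent


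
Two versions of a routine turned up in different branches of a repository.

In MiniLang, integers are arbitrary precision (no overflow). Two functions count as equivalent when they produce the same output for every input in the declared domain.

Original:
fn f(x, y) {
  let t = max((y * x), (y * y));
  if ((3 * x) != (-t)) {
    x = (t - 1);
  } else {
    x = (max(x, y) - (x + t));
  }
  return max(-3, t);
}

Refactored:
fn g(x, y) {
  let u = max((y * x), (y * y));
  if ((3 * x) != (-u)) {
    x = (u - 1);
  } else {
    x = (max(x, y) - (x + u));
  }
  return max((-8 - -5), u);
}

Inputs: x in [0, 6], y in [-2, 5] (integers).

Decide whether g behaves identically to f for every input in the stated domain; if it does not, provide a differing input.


Equivalent — the differences include local variable names differ, and constant usage differs, and arithmetic usage differs, yet no declared input distinguishes the two.
Tracing x=5, y=-1: f: t = 1; ((3 * x) != (-t)) -> true; x = 0; return 1 | g: u = 1; ((3 * x) != (-u)) -> true; x = 0; return 1 — matching result 1.
Across all 56 domain points the two functions coincide.
verdict: equivalent


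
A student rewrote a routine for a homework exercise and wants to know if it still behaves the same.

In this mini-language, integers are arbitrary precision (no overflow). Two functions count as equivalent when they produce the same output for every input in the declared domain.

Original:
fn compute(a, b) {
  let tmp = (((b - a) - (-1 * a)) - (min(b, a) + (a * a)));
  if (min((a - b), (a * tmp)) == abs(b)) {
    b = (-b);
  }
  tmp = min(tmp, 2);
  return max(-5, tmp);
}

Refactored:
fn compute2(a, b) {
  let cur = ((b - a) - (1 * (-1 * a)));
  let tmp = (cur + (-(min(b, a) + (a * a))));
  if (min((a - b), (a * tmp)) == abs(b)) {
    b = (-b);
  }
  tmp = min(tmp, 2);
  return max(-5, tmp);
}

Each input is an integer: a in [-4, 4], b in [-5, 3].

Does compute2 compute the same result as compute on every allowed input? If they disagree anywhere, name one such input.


Behavior is preserved: although constant usage differs; arithmetic usage differs; local variable names differ; statement counts differ, the outputs never diverge.
As a probe, take a=2, b=-4: compute runs tmp := -4 | (min((a - b), (a * tmp)) == abs(b)): false | tmp := -4 | result -4; compute2 runs cur := -4 | tmp := -4 | (min((a - b), (a * tmp)) == abs(b)): false | tmp := -4 | result -4; both end at -4.
An exhaustive pass over the 81 declared inputs shows identical outputs.
verdict: equivalent


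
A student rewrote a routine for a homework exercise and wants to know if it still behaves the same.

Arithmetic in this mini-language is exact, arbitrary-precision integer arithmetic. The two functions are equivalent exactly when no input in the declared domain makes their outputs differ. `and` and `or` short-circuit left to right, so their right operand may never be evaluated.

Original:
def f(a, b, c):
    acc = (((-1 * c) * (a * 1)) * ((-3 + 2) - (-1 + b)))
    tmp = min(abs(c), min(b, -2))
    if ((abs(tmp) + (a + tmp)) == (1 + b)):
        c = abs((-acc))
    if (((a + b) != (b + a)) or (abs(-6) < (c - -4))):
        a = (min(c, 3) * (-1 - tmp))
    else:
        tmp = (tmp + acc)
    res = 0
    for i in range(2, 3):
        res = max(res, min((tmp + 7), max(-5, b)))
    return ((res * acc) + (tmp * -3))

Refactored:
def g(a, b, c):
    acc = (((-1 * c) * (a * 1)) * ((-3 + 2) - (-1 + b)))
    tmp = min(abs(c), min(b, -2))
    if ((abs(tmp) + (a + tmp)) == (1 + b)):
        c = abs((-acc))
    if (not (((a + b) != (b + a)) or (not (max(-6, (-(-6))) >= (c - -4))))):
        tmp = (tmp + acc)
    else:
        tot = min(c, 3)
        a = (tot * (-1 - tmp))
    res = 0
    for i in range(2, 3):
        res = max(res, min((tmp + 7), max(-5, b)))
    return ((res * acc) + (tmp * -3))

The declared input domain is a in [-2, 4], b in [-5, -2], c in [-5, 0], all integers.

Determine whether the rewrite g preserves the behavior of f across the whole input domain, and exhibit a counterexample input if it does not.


Changes here: boolean connective usage differs, plus statement counts differ, plus min/max/abs usage differs, plus local variable names differ, plus comparison usage differs, plus constant usage differs; the full 168-point sweep finds no disagreement.
verdict: equivalent


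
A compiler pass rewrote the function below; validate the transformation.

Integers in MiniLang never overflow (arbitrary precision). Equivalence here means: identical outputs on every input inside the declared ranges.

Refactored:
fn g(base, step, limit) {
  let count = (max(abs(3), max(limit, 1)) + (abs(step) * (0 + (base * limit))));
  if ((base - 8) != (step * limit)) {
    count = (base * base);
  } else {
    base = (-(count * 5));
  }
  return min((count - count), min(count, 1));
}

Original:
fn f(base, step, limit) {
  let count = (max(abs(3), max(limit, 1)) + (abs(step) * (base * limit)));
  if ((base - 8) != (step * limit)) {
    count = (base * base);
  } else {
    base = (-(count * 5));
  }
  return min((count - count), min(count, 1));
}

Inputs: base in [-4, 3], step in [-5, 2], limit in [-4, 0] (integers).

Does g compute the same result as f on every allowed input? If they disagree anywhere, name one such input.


Differences: constant usage differs, arithmetic usage differs — yet all 320 inputs agree.
verdict: equivalent


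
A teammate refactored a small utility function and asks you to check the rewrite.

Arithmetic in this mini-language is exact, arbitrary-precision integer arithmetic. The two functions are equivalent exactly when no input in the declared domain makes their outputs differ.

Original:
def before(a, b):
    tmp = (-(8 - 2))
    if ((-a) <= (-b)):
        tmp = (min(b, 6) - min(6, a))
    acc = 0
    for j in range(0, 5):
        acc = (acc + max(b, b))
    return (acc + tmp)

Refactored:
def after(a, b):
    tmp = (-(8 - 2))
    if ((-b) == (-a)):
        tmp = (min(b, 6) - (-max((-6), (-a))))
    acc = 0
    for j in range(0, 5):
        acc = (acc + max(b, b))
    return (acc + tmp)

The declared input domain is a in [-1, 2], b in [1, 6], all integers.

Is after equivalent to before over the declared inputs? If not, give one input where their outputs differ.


Run the pair on a=2, b=1.
before: tmp = -6; ((-a) <= (-b)) -> true; tmp = -1; acc = 0; [j=0]; acc = 1; [j=1]; acc = 2; [j=2]; acc = 3; [j=3]; acc = 4; [j=4]; acc = 5; return 4
after: tmp = -6; ((-b) == (-a)) -> false; acc = 0; [j=0]; acc = 1; [j=1]; acc = 2; [j=2]; acc = 3; [j=3]; acc = 4; [j=4]; acc = 5; return -1
4 against -1: the behavior changed.
verdict: not equivalent; witness: a=2, b=1


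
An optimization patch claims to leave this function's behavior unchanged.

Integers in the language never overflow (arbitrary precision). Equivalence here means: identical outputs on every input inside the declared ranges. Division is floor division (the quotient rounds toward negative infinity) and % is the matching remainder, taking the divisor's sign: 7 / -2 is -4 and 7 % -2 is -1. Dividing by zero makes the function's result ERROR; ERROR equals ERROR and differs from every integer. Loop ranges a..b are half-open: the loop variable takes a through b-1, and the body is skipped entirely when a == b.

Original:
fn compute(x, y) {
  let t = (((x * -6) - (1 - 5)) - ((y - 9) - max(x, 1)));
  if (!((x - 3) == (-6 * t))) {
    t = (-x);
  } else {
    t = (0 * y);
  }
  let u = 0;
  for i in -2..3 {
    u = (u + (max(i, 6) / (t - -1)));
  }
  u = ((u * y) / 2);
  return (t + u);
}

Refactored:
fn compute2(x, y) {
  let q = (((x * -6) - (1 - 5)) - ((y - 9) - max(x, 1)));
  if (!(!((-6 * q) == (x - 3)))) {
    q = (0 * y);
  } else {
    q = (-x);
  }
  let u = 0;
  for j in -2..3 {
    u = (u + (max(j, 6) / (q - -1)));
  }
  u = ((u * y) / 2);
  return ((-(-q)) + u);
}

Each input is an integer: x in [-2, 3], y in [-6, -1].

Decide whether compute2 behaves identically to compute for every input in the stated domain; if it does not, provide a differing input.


Equivalent — the differences include local variable names differ, and boolean connective usage differs, yet no declared input distinguishes the two.
One worked example (x=2, y=-5) — compute: t=8, then (!((x - 3) == (-6 * t))) is true, then t=-2, then u=0, then (i=-2), then u=-6, then (i=-1), then u=-12, then (i=0), then u=-18, then (i=1), then u=-24, then (i=2), then u=-30, then u=75, then returns 73; compute2: q=8, then (!(!((-6 * q) == (x - 3)))) is false, then q=-2, then u=0, then (j=-2), then u=-6, then (j=-1), then u=-12, then (j=0), then u=-18, then (j=1), then u=-24, then (j=2), then u=-30, then u=75, then returns 73; agreement on 73.
Every one of the 36 inputs gives matching results.
verdict: equivalent


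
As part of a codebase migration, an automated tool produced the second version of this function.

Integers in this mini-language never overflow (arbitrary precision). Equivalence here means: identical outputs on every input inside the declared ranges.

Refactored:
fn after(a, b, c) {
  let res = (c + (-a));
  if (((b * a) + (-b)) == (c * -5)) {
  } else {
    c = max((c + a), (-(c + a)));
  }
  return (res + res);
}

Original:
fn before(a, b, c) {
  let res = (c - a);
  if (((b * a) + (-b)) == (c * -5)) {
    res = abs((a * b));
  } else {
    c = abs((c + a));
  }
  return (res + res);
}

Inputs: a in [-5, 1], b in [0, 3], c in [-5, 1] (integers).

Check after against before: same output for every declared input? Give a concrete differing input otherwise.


Take a=-5, b=0, c=0.
before: res becomes 5; next (((b * a) + (-b)) == (c * -5)) evaluates to true; next res becomes 0; next final value 0
after: res becomes 5; next (((b * a) + (-b)) == (c * -5)) evaluates to true; next final value 10
0 vs 10 — the two versions disagree here.
verdict: not equivalent; witness: a=-5, b=0, c=0


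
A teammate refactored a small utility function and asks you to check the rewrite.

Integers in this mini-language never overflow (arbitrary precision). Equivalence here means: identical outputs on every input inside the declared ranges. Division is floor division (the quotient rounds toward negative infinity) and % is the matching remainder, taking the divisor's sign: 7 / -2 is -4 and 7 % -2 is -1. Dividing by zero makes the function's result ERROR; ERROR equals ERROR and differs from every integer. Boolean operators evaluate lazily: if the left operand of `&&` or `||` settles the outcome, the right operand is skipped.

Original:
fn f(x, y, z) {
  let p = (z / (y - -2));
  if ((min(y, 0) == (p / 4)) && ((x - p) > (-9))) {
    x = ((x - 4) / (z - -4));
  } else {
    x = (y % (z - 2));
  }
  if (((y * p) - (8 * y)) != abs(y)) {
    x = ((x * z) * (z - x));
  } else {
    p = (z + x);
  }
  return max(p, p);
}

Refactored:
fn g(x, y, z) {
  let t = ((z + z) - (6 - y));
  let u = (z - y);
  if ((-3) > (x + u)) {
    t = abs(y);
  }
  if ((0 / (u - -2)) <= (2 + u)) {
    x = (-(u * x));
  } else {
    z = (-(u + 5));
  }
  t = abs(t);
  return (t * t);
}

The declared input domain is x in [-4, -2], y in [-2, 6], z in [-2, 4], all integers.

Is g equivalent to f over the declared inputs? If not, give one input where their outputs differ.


x=-4, y=-2, z=-2 yields ERROR from f but 4 from g.
verdict: not equivalent; witness: x=-4, y=-2, z=-2


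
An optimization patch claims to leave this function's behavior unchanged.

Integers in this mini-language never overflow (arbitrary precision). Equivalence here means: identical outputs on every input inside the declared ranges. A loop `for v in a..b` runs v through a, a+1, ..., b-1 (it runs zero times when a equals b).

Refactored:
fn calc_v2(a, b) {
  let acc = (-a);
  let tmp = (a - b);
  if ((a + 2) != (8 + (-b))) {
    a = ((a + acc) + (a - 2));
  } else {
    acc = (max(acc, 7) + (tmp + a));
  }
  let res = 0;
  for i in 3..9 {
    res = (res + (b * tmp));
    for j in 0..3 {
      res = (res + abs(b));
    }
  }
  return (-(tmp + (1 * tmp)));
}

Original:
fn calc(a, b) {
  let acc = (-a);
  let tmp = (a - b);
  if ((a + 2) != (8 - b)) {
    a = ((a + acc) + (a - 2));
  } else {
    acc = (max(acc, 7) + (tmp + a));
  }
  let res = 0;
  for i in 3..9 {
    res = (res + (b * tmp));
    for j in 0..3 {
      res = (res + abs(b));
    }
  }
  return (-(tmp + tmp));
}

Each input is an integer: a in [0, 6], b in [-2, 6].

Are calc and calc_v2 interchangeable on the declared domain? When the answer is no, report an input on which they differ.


Reading the diff, among the changes: arithmetic usage differs, constant usage differs.
As a probe, take a=1, b=-1: calc runs acc = -1; tmp = 2; ((a + 2) != (8 - b)) -> true; a = -1; res = 0; [i=3]; res = -2; [j=0]; res = -1; [j=1]; res = 0; [j=2]; res = 1; [i=4]; res = -1; [j=0]; res = 0; [j=1]; res = 1; [j=2]; res = 2; [i=5]; res = 0; [j=0]; res = 1; [j=1]; res = 2; [j=2]; res = 3; [i=6]; res = 1; [j=0]; res = 2; [j=1]; res = 3; [j=2]; res = 4; [i=7]; res = 2; [j=0]; res = 3; [j=1]; res = 4; [j=2]; res = 5; [i=8]; res = 3; [j=0]; res = 4; [j=1]; res = 5; [j=2]; res = 6; return -4; calc_v2 runs acc = -1; tmp = 2; ((a + 2) != (8 + (-b))) -> true; a = -1; res = 0; [i=3]; res = -2; [j=0]; res = -1; [j=1]; res = 0; [j=2]; res = 1; [i=4]; res = -1; [j=0]; res = 0; [j=1]; res = 1; [j=2]; res = 2; [i=5]; res = 0; [j=0]; res = 1; [j=1]; res = 2; [j=2]; res = 3; [i=6]; res = 1; [j=0]; res = 2; [j=1]; res = 3; [j=2]; res = 4; [i=7]; res = 2; [j=0]; res = 3; [j=1]; res = 4; [j=2]; res = 5; [i=8]; res = 3; [j=0]; res = 4; [j=1]; res = 5; [j=2]; res = 6; return -4; both end at -4.
An exhaustive pass over the 63 declared inputs shows identical outputs.
verdict: equivalent


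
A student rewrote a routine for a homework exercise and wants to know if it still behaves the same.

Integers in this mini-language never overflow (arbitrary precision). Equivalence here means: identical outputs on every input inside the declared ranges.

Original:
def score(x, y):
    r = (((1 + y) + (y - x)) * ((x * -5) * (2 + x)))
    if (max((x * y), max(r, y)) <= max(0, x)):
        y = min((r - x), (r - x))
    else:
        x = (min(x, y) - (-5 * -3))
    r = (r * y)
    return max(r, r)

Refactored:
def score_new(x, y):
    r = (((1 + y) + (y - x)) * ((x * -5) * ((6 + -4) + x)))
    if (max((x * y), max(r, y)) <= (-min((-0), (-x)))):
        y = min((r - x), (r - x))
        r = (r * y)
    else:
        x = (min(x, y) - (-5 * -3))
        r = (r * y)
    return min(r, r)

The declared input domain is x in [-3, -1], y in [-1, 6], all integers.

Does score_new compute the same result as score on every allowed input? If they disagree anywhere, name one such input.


Equivalent. The edit looks behavioral (`max(r, r)` became `min(r, r)`), but over these ranges it never changes the outcome.
An exhaustive pass over the 24 declared inputs shows identical outputs.
As a probe, take x=-2, y=1: score runs r=0, then (max((x * y), max(r, y)) <= max(0, x)) is false, then x=-17, then r=0, then returns 0; score_new runs r=0, then (max((x * y), max(r, y)) <= (-min((-0), (-x)))) is false, then x=-17, then r=0, then returns 0; both end at 0.
verdict: equivalent


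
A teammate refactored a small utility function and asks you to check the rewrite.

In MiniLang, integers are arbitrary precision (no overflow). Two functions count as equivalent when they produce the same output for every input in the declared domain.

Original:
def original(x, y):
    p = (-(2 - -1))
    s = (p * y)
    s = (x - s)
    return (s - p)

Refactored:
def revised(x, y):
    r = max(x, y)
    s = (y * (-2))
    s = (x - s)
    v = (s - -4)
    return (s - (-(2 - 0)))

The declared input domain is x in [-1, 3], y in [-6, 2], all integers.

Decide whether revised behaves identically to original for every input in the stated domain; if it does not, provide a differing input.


There is a counterexample at x=-1, y=-6: -16 on one side, -11 on the other.
original: p = -3; s = 18; s = -19; return -16
revised: r = -1; s = 12; s = -13; v = -9; return -11
verdict: not equivalent; witness: x=-1, y=-6


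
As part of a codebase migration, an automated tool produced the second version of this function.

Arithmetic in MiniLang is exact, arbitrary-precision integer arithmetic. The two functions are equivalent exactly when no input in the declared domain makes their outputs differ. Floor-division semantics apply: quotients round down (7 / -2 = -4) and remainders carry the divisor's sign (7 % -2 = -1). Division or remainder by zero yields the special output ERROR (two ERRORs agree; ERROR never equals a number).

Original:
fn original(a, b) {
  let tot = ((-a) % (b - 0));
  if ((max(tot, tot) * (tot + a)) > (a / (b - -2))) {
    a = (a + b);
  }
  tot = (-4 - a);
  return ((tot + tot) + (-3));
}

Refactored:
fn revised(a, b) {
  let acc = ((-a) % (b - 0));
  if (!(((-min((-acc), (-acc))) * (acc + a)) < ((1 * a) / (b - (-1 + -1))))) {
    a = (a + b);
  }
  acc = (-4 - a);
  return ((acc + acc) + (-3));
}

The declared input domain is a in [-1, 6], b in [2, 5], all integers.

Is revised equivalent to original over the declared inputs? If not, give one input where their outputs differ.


There is a counterexample at a=0, b=2: -11 on one side, -15 on the other.
original: tot := 0 | ((max(tot, tot) * (tot + a)) > (a / (b - -2))): false | tot := -4 | result -11
revised: acc := 0 | (!(((-min((-acc), (-acc))) * (acc + a)) < ((1 * a) / (b - (-1 + -1))))): true | a := 2 | acc := -6 | result -15
verdict: not equivalent; witness: a=0, b=2


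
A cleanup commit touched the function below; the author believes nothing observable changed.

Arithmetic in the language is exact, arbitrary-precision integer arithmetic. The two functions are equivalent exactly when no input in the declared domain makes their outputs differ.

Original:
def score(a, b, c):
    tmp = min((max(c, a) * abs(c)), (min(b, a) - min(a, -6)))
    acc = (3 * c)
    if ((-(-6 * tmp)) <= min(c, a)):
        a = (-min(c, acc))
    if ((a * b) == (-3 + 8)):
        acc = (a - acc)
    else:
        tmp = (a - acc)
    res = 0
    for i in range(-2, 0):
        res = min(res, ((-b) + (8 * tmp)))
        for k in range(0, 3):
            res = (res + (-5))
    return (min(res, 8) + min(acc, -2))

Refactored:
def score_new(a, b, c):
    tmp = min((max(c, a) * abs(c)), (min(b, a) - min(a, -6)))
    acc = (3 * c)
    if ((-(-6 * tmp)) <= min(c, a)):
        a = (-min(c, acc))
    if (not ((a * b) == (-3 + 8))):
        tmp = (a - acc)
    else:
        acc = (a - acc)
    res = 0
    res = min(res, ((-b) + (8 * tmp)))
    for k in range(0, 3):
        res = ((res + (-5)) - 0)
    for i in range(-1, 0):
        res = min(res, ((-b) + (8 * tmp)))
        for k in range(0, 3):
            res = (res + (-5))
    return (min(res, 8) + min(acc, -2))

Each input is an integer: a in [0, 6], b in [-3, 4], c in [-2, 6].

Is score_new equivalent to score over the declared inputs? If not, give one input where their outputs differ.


This is a faithful refactor — arithmetic usage differs, plus statement counts differ, plus loop structure differs, plus min/max/abs usage differs, plus constant usage differs, plus boolean connective usage differs, but the computed results match everywhere.
Tracing a=2, b=4, c=0: score: tmp becomes 0; next acc becomes 0; next ((-(-6 * tmp)) <= min(c, a)) evaluates to true; next a becomes 0; next ((a * b) == (-3 + 8)) evaluates to false; next tmp becomes 0; next res becomes 0; next at i=-2:; next res becomes -4; next at k=0:; next res becomes -9; next at k=1:; next res becomes -14; next at k=2:; next res becomes -19; next at i=-1:; next res becomes -19; next at k=0:; next res becomes -24; next at k=1:; next res becomes -29; next at k=2:; next res becomes -34; next final value -36 | score_new: tmp becomes 0; next acc becomes 0; next ((-(-6 * tmp)) <= min(c, a)) evaluates to true; next a becomes 0; next (not ((a * b) == (-3 + 8))) evaluates to true; next tmp becomes 0; next res becomes 0; next res becomes -4; next at k=0:; next res becomes -9; next at k=1:; next res becomes -14; next at k=2:; next res becomes -19; next at i=-1:; next res becomes -19; next at k=0:; next res becomes -24; next at k=1:; next res becomes -29; next at k=2:; next res becomes -34; next final value -36 — matching result -36.
An exhaustive pass over the 504 declared inputs shows identical outputs.
verdict: equivalent


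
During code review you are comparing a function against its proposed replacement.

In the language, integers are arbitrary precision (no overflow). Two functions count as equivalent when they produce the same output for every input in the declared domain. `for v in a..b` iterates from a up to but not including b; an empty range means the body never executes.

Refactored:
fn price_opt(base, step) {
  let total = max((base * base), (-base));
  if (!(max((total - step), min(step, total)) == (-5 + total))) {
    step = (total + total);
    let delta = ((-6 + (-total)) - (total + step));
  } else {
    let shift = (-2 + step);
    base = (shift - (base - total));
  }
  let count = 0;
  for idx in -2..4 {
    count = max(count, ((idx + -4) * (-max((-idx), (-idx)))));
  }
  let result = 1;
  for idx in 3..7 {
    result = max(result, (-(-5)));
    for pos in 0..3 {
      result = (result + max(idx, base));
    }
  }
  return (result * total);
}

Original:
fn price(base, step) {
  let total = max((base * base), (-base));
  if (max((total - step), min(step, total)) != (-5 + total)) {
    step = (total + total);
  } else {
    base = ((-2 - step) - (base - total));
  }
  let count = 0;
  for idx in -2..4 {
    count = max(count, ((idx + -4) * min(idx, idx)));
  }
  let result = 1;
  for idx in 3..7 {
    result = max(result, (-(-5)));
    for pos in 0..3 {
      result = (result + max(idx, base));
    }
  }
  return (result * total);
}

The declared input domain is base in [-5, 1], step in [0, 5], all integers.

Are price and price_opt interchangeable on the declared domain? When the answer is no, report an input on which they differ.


At base=-5, step=5: price gives 7025, price_opt gives 10025.
verdict: not equivalent; witness: base=-5, step=5


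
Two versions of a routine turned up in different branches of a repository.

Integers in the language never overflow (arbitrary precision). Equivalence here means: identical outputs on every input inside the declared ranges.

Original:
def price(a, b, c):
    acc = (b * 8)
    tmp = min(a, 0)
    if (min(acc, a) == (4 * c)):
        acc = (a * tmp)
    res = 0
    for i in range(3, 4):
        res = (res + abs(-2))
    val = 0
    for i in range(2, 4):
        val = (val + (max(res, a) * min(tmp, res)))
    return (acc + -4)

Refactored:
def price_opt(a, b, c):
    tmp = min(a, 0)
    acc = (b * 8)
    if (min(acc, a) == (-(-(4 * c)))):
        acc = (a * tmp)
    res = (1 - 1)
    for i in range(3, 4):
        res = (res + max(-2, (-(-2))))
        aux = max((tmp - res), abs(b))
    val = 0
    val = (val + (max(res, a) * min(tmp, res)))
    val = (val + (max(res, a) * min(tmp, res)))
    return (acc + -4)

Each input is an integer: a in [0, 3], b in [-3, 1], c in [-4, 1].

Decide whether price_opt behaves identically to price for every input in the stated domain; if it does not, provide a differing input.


The two versions differ — the changes include loop structure differs, and arithmetic usage differs, and constant usage differs, and statement counts differ, and local variable names differ, and min/max/abs usage differs.
One worked example (a=2, b=1, c=-1) — price: acc=8, then tmp=0, then (min(acc, a) == (4 * c)) is false, then res=0, then (i=3), then res=2, then val=0, then (i=2), then val=0, then (i=3), then val=0, then returns 4; price_opt: tmp=0, then acc=8, then (min(acc, a) == (-(-(4 * c)))) is false, then res=0, then (i=3), then res=2, then aux=1, then val=0, then val=0, then val=0, then returns 4; agreement on 4.
Across all 120 domain points the two functions coincide.
verdict: equivalent


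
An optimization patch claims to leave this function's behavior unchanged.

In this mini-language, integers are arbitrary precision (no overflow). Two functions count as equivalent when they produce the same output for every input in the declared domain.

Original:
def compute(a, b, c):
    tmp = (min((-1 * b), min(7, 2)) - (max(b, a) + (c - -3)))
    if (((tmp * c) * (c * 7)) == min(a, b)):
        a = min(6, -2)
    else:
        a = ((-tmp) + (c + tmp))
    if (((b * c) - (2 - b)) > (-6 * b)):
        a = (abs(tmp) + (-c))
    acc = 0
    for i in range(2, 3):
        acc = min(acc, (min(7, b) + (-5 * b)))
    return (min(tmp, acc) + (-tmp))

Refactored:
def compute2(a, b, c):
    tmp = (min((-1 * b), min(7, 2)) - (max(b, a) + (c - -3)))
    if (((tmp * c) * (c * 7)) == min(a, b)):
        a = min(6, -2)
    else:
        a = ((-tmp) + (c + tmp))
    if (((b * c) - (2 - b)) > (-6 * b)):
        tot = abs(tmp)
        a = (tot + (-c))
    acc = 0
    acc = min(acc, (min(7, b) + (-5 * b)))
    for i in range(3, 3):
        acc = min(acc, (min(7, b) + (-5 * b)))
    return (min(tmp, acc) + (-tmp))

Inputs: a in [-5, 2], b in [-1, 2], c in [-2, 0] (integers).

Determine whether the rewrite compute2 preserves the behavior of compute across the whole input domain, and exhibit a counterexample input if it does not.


Equivalent — the differences include min/max/abs usage differs; also statement counts differ; also loop structure differs; also arithmetic usage differs; also constant usage differs; also local variable names differ, yet no declared input distinguishes the two.
Spot check at a=0, b=0, c=-1 — compute: tmp := -2 | (((tmp * c) * (c * 7)) == min(a, b)): false | a := -1 | (((b * c) - (2 - b)) > (-6 * b)): false | acc := 0 | iter i=2: | acc := 0 | result 0. compute2: tmp := -2 | (((tmp * c) * (c * 7)) == min(a, b)): false | a := -1 | (((b * c) - (2 - b)) > (-6 * b)): false | acc := 0 | acc := 0 | loop over i: empty range | result 0. Both give 0.
Across all 96 domain points the two functions coincide.
verdict: equivalent


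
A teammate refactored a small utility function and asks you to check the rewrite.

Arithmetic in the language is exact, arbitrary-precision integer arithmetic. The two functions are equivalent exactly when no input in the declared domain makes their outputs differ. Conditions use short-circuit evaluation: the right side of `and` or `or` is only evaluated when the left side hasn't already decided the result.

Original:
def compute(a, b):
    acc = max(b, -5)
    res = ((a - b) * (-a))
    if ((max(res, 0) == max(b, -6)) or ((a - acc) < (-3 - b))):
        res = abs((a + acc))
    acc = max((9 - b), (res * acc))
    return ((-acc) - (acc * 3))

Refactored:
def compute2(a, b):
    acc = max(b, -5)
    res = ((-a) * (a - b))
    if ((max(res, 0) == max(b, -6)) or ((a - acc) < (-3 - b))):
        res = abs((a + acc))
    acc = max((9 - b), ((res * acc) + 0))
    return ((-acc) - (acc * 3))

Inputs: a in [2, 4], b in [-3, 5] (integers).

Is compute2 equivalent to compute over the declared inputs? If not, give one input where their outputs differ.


Changes here: constant usage differs; arithmetic usage differs; the full 27-point sweep finds no disagreement.
verdict: equivalent


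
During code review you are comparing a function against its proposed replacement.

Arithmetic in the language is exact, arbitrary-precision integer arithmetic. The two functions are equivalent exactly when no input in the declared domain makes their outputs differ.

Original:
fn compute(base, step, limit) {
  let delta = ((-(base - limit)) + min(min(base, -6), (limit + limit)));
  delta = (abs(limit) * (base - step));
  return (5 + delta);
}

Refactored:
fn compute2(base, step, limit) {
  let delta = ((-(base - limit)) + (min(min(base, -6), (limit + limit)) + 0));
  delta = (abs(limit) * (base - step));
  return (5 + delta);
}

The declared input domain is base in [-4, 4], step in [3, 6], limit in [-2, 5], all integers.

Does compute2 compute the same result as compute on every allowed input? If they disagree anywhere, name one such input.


Comparing the listings, the differences include: arithmetic usage differs, and constant usage differs.
Spot check at base=0, step=3, limit=4 — compute: delta := -2 | delta := -12 | result -7. compute2: delta := -2 | delta := -12 | result -7. Both give -7.
Checked all 288 inputs in the declared domain: the outputs agree on every one.
verdict: equivalent


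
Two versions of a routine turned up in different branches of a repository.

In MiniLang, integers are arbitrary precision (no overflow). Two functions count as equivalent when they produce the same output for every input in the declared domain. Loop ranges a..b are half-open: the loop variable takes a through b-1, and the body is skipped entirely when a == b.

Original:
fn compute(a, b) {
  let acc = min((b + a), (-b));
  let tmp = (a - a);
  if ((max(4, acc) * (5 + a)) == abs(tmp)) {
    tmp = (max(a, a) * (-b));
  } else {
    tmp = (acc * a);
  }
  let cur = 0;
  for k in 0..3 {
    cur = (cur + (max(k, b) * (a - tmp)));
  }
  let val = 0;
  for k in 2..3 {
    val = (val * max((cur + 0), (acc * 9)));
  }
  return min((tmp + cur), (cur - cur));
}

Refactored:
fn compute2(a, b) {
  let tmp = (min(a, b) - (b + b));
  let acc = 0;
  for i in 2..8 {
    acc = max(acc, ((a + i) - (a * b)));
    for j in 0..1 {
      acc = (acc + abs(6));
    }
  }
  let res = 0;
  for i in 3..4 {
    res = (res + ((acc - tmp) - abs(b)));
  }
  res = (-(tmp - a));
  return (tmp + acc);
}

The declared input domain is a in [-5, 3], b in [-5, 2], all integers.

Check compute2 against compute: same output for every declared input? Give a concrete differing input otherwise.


These are not equivalent — on a=-5, b=-5 the outputs split (0 vs 41).
compute: acc becomes -10; next tmp becomes 0; next ((max(4, acc) * (5 + a)) == abs(tmp)) evaluates to true; next tmp becomes -25; next cur becomes 0; next at k=0:; next cur becomes 0; next at k=1:; next cur becomes 20; next at k=2:; next cur becomes 60; next val becomes 0; next at k=2:; next val becomes 0; next final value 0
compute2: tmp becomes 5; next acc becomes 0; next at i=2:; next acc becomes 0; next at j=0:; next acc becomes 6; next at i=3:; next acc becomes 6; next at j=0:; next acc becomes 12; next at i=4:; next acc becomes 12; next at j=0:; next acc becomes 18; next at i=5:; next acc becomes 18; next at j=0:; next acc becomes 24; next at i=6:; next acc becomes 24; next at j=0:; next acc becomes 30; next at i=7:; next acc becomes 30; next at j=0:; next acc becomes 36; next res becomes 0; next at i=3:; next res becomes 26; next res becomes -10; next final value 41
verdict: not equivalent; witness: a=-5, b=-5


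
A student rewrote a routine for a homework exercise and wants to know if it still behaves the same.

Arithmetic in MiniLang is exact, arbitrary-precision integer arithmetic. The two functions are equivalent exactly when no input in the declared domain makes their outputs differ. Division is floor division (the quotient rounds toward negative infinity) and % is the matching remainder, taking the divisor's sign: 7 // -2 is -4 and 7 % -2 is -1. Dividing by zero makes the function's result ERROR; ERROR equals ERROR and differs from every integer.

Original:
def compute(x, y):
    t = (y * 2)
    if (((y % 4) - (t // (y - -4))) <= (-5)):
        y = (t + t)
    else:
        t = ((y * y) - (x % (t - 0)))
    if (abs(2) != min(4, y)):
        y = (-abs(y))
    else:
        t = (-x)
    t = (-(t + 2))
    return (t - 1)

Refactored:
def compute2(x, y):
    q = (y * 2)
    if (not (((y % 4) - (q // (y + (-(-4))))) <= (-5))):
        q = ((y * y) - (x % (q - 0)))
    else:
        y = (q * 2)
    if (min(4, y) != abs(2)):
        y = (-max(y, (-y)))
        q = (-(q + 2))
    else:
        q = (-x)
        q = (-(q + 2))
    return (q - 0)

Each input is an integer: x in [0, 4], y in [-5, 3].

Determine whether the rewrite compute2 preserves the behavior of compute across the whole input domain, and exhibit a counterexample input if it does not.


There is a counterexample at x=0, y=-5: 7 on one side, 8 on the other.
compute: t becomes -10; next (((y % 4) - (t // (y - -4))) <= (-5)) evaluates to true; next y becomes -20; next (abs(2) != min(4, y)) evaluates to true; next y becomes -20; next t becomes 8; next final value 7
compute2: q becomes -10; next (not (((y % 4) - (q // (y + (-(-4))))) <= (-5))) evaluates to false; next y becomes -20; next (min(4, y) != abs(2)) evaluates to true; next y becomes -20; next q becomes 8; next final value 8
verdict: not equivalent; witness: x=0, y=-5


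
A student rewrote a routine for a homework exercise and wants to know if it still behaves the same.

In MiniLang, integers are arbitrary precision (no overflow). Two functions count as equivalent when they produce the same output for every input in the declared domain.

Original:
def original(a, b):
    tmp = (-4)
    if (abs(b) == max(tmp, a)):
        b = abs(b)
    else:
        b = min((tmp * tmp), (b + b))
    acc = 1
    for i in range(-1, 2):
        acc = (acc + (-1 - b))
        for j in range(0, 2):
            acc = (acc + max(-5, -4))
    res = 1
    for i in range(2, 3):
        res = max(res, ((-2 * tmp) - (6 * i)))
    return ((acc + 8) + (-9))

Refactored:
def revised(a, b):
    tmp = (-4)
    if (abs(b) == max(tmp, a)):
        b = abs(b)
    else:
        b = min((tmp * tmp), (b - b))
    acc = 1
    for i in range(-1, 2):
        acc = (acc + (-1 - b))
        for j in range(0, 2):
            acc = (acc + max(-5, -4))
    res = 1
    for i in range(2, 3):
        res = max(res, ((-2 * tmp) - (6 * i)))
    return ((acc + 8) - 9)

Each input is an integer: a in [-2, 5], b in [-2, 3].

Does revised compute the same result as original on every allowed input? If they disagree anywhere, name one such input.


Consider the input a=-2, b=-2.
original: tmp becomes -4; next (abs(b) == max(tmp, a)) evaluates to false; next b becomes -4; next acc becomes 1; next at i=-1:; next acc becomes 4; next at j=0:; next acc becomes 0; next at j=1:; next acc becomes -4; next at i=0:; next acc becomes -1; next at j=0:; next acc becomes -5; next at j=1:; next acc becomes -9; next at i=1:; next acc becomes -6; next at j=0:; next acc becomes -10; next at j=1:; next acc becomes -14; next res becomes 1; next at i=2:; next res becomes 1; next final value -15
revised: tmp becomes -4; next (abs(b) == max(tmp, a)) evaluates to false; next b becomes 0; next acc becomes 1; next at i=-1:; next acc becomes 0; next at j=0:; next acc becomes -4; next at j=1:; next acc becomes -8; next at i=0:; next acc becomes -9; next at j=0:; next acc becomes -13; next at j=1:; next acc becomes -17; next at i=1:; next acc becomes -18; next at j=0:; next acc becomes -22; next at j=1:; next acc becomes -26; next res becomes 1; next at i=2:; next res becomes 1; next final value -27
-15 against -27: the behavior changed.
verdict: not equivalent; witness: a=-2, b=-2
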